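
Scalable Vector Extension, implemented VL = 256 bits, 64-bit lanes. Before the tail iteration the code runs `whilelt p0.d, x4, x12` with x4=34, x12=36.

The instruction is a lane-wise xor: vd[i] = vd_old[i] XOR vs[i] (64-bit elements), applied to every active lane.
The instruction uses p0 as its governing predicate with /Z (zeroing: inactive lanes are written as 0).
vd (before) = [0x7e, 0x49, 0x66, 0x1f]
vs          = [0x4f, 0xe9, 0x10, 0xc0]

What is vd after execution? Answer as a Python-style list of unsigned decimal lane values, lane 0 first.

vd = [49, 160, 0, 0]

lane count: 256 div 64 = 4
p0[j] = (34+j < 36); true for j=0..1 → 2 lanes set
[0] xor(0x7e,0x4f) = 0x31
[1] xor(0x49,0xe9) = 0xa0
[2] tail/zero = 0x00
[3] tail/zero = 0x00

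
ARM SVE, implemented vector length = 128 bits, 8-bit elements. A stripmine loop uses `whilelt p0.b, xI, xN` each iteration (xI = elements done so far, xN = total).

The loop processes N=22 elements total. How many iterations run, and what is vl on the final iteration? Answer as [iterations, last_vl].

[iterations, last_vl] = [2, 6]

128-bit reg / 8-bit elem → 16 lanes
N=22: ⌈22/16⌉ = 2 iters; last vl = 22 − 1×16 = 6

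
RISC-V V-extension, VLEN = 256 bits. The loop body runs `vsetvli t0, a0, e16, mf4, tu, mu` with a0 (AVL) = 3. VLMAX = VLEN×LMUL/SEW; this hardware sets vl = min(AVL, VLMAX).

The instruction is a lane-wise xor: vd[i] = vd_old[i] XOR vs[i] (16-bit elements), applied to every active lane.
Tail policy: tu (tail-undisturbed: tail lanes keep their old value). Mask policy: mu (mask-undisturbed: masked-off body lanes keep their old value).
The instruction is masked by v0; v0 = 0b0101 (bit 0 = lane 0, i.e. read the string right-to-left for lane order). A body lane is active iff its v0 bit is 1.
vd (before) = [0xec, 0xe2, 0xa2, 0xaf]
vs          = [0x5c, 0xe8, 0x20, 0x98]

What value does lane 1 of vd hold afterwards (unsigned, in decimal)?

vd[1] = 226

VLMAX = (256 × 1/4) / 16 = 4 lanes
vl ← min(3, 4) = 3
vd[0] xor(0xec,0x5c) -> 0xb0
vd[1] mask-off/keep -> 0xe2
vd[2] xor(0xa2,0x20) -> 0x82
vd[3] tail/keep -> 0xaf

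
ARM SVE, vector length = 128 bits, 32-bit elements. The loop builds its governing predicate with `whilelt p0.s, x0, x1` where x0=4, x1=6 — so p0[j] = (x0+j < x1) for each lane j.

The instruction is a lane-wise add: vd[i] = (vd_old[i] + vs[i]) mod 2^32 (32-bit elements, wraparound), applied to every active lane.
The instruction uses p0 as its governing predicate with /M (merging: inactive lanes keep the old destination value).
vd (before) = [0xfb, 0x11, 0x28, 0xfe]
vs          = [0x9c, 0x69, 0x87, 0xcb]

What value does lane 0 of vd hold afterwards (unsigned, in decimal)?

lane count: 128 div 32 = 4
p0[j] = (4+j < 6); true for j=0..1 → 2 lanes set
  i=0: add(0xfb,0x9c) → 407
  i=1: add(0x11,0x69) → 122
  i=2: tail/keep → 40
  i=3: tail/keep → 254

vd[0] = 407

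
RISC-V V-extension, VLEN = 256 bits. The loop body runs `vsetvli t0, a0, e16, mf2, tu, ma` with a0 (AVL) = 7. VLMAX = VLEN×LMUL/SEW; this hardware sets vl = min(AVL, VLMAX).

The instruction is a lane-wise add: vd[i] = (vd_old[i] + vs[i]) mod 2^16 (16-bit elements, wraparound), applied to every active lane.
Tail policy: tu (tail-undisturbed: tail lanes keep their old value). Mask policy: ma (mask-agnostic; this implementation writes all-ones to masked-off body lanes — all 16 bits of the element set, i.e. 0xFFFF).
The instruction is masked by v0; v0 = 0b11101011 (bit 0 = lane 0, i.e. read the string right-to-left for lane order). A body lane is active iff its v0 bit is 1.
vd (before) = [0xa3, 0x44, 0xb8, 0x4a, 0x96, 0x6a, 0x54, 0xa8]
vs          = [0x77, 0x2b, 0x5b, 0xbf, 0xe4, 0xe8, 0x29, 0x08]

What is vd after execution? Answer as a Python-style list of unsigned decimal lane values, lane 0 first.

vd = [282, 111, 65535, 265, 65535, 338, 125, 168]

VLMAX = VLEN×LMUL/SEW = 256×1/2/16 = 8
AVL=7 ≤ VLMAX=8, so vl = 7
[0] add(0xa3,0x77) = 0x11a
[1] add(0x44,0x2b) = 0x6f
[2] mask-off/ones = 0xffff
[3] add(0x4a,0xbf) = 0x109
[4] mask-off/ones = 0xffff
[5] add(0x6a,0xe8) = 0x152
[6] add(0x54,0x29) = 0x7d
[7] tail/keep = 0xa8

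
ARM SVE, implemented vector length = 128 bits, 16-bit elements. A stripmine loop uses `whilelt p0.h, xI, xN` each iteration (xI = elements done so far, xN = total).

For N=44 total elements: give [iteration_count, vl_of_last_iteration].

lane count: 128 div 16 = 8
44 elements at 8/iter → 6 passes, remainder 4 on the last

[iterations, last_vl] = [6, 4]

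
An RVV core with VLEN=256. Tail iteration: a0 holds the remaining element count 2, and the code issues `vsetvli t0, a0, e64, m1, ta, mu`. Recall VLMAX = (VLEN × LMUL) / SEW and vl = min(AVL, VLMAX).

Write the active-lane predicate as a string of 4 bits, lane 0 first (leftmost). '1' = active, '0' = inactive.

lanes per group: 256·1/64 = 4
AVL=2 ≤ VLMAX=4, so vl = 2
bits (lane 0 leftmost): 1100

predicate = 1100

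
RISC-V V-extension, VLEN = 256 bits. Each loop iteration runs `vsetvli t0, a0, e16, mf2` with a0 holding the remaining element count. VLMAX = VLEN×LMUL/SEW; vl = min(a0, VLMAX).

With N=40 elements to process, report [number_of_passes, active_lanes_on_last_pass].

[iterations, last_vl] = [5, 8]

VLMAX = VLEN×LMUL/SEW = 256×1/2/16 = 8
N=40: ⌈40/8⌉ = 5 iters; last vl = 40 − 4×8 = 8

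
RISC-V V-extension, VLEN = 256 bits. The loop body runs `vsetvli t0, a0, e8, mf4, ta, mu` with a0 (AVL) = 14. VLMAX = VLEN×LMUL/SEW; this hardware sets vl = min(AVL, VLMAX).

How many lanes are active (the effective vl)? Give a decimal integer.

vl = 8

VLMAX = VLEN×LMUL/SEW = 256×1/4/8 = 8
AVL=14 > VLMAX=8, so vl = 8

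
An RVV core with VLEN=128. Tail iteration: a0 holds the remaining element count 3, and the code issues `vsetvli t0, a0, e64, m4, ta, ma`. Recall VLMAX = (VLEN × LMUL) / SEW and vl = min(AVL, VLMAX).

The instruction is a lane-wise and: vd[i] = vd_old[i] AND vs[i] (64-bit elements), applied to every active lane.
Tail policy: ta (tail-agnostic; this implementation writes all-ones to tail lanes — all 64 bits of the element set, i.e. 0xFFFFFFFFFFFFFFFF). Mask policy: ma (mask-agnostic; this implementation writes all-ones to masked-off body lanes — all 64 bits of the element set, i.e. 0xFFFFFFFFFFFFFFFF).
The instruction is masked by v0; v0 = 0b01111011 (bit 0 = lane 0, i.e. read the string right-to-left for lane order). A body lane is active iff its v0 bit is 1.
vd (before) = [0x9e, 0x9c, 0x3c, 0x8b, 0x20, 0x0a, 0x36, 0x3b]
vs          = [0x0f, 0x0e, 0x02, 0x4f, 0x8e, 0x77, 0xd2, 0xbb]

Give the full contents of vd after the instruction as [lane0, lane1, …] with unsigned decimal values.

vd = [14, 12, 18446744073709551615, 18446744073709551615, 18446744073709551615, 18446744073709551615, 18446744073709551615, 18446744073709551615]

VLMAX = VLEN×LMUL/SEW = 128×4/64 = 8
vl ← min(3, 8) = 3
lane  0: and(0x9e,0x0f) ⇒ 0x0e
lane  1: and(0x9c,0x0e) ⇒ 0x0c
lane  2: mask-off/ones ⇒ 0xffffffffffffffff
lane  3: tail/ones ⇒ 0xffffffffffffffff
lane  4: tail/ones ⇒ 0xffffffffffffffff
lane  5: tail/ones ⇒ 0xffffffffffffffff
lane  6: tail/ones ⇒ 0xffffffffffffffff
lane  7: tail/ones ⇒ 0xffffffffffffffff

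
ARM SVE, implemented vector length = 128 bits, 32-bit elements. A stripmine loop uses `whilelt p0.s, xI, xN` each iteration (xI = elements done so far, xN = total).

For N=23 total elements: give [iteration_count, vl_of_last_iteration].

128-bit reg / 32-bit elem → 4 lanes
N=23: ⌈23/4⌉ = 6 iters; last vl = 23 − 5×4 = 3

[iterations, last_vl] = [6, 3]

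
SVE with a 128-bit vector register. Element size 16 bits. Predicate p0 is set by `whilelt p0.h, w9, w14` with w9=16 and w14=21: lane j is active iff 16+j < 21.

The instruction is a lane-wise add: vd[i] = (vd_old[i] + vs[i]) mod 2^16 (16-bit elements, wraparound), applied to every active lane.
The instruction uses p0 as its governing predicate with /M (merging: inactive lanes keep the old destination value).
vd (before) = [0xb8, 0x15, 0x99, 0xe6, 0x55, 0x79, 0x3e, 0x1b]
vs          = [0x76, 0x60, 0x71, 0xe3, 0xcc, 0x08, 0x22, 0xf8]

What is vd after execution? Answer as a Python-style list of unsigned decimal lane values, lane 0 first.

128-bit reg / 16-bit elem → 8 lanes
whilelt: lane j active iff 16+j < 21 → j < 5 → 5 active
lane  0: add(0xb8,0x76) ⇒ 0x12e
lane  1: add(0x15,0x60) ⇒ 0x75
lane  2: add(0x99,0x71) ⇒ 0x10a
lane  3: add(0xe6,0xe3) ⇒ 0x1c9
lane  4: add(0x55,0xcc) ⇒ 0x121
lane  5: tail/keep ⇒ 0x79
lane  6: tail/keep ⇒ 0x3e
lane  7: tail/keep ⇒ 0x1b

vd = [302, 117, 266, 457, 289, 121, 62, 27]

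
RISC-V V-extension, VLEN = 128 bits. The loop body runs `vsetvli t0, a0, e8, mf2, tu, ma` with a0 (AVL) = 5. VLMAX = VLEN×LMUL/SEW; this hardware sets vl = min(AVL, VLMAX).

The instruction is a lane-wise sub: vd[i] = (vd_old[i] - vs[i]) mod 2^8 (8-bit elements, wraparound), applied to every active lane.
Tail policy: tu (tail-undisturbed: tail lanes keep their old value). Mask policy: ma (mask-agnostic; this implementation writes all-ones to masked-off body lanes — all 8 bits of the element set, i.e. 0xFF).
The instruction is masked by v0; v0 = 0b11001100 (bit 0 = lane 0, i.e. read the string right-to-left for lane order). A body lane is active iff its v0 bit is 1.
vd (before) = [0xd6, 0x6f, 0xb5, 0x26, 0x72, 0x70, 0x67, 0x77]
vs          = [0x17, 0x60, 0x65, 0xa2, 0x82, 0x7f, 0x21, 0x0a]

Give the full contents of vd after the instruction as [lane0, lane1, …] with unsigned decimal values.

vd = [255, 255, 80, 132, 255, 112, 103, 119]

VLMAX = (128 × 1/2) / 8 = 8 lanes
vl ← min(5, 8) = 5
[0] mask-off/ones = 0xff
[1] mask-off/ones = 0xff
[2] sub(0xb5,0x65) = 0x50
[3] sub(0x26,0xa2) = 0x84
[4] mask-off/ones = 0xff
[5] tail/keep = 0x70
[6] tail/keep = 0x67
[7] tail/keep = 0x77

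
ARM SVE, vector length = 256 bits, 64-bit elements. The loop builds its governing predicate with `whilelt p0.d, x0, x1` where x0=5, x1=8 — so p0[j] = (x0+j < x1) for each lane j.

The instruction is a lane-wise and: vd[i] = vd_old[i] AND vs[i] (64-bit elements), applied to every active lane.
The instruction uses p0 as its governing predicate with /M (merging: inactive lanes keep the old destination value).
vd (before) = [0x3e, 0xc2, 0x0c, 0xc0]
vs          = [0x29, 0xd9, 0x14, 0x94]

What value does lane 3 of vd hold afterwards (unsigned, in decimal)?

lane count: 256 div 64 = 4
active while 5+j < 8, i.e. j ∈ [0,3) capped at 4 ⇒ 3
vd[0] and(0x3e,0x29) -> 0x28
vd[1] and(0xc2,0xd9) -> 0xc0
vd[2] and(0x0c,0x14) -> 0x04
vd[3] tail/keep -> 0xc0

vd[3] = 192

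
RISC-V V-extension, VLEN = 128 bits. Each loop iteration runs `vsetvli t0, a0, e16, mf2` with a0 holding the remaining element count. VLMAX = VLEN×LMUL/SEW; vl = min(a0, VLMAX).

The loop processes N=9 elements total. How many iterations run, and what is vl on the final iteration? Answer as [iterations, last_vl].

[iterations, last_vl] = [3, 1]

VLMAX = (128 × 1/2) / 16 = 4 lanes
9 elements at 4/iter → 3 passes, remainder 1 on the last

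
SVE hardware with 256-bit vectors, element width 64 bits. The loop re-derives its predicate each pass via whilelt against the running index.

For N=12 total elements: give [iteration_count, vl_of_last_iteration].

[iterations, last_vl] = [3, 4]

lane count: 256 div 64 = 4
12 elements at 4/iter → 3 passes, remainder 4 on the last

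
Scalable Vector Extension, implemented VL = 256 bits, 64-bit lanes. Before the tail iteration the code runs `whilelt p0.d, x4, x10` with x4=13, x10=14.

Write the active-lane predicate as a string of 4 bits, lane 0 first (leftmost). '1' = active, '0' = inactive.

predicate = 1000

256-bit reg / 64-bit elem → 4 lanes
active while 13+j < 14, i.e. j ∈ [0,1) capped at 4 ⇒ 1
bits (lane 0 leftmost): 1000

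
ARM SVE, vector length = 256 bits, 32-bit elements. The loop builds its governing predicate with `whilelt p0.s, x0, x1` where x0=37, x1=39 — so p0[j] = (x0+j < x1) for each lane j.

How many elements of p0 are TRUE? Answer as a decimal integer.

vl = 2

register lanes = 256/32 = 8
active while 37+j < 39, i.e. j ∈ [0,2) capped at 8 ⇒ 2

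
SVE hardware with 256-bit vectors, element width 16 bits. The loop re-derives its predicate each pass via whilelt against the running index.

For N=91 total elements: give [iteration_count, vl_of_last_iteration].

[iterations, last_vl] = [6, 11]

256-bit reg / 16-bit elem → 16 lanes
N=91: ⌈91/16⌉ = 6 iters; last vl = 91 − 5×16 = 11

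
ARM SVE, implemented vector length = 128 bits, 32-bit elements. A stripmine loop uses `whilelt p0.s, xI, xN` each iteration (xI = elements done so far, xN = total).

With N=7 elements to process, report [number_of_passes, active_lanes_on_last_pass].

[iterations, last_vl] = [2, 3]

lane count: 128 div 32 = 4
N=7: ⌈7/4⌉ = 2 iters; last vl = 7 − 1×4 = 3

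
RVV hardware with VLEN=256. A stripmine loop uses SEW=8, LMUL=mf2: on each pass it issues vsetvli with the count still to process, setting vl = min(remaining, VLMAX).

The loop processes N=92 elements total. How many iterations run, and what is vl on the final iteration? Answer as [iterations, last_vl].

[iterations, last_vl] = [6, 12]

VLMAX = (256 × 1/2) / 8 = 16 lanes
N=92: ⌈92/16⌉ = 6 iters; last vl = 92 − 5×16 = 12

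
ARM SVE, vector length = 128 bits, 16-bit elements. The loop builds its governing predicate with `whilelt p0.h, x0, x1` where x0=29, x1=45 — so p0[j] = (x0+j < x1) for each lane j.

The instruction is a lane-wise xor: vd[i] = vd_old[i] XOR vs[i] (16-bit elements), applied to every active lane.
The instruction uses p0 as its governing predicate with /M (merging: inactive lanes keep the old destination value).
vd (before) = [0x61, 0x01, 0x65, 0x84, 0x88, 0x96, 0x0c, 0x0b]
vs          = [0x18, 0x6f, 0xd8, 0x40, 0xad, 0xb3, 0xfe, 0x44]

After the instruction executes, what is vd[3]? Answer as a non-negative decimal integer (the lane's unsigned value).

lane count: 128 div 16 = 8
whilelt: lane j active iff 29+j < 45 → j < 16 → 8 active
lane  0: xor(0x61,0x18) ⇒ 0x79
lane  1: xor(0x01,0x6f) ⇒ 0x6e
lane  2: xor(0x65,0xd8) ⇒ 0xbd
lane  3: xor(0x84,0x40) ⇒ 0xc4
lane  4: xor(0x88,0xad) ⇒ 0x25
lane  5: xor(0x96,0xb3) ⇒ 0x25
lane  6: xor(0x0c,0xfe) ⇒ 0xf2
lane  7: xor(0x0b,0x44) ⇒ 0x4f

vd[3] = 196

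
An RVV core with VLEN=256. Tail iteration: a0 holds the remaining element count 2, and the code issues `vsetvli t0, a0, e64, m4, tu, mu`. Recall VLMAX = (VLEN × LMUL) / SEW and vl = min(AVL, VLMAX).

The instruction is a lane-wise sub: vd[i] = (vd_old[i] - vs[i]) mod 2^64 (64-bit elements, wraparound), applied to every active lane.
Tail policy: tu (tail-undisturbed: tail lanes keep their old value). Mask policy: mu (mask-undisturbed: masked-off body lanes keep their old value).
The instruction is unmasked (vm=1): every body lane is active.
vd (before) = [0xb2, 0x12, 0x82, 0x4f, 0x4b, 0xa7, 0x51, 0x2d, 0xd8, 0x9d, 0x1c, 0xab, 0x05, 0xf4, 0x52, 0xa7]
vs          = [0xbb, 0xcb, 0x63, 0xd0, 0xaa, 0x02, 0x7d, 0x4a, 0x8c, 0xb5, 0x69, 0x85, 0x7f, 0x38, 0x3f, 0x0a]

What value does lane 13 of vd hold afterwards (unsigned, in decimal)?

VLMAX = (256 × 4) / 64 = 16 lanes
AVL=2 ≤ VLMAX=16, so vl = 2
lane  0: sub(0xb2,0xbb) ⇒ 0xfffffffffffffff7
lane  1: sub(0x12,0xcb) ⇒ 0xffffffffffffff47
lane  2: tail/keep ⇒ 0x82
lane  3: tail/keep ⇒ 0x4f
lane  4: tail/keep ⇒ 0x4b
lane  5: tail/keep ⇒ 0xa7
lane  6: tail/keep ⇒ 0x51
lane  7: tail/keep ⇒ 0x2d
lane  8: tail/keep ⇒ 0xd8
lane  9: tail/keep ⇒ 0x9d
lane 10: tail/keep ⇒ 0x1c
lane 11: tail/keep ⇒ 0xab
lane 12: tail/keep ⇒ 0x05
lane 13: tail/keep ⇒ 0xf4
lane 14: tail/keep ⇒ 0x52
lane 15: tail/keep ⇒ 0xa7

vd[13] = 244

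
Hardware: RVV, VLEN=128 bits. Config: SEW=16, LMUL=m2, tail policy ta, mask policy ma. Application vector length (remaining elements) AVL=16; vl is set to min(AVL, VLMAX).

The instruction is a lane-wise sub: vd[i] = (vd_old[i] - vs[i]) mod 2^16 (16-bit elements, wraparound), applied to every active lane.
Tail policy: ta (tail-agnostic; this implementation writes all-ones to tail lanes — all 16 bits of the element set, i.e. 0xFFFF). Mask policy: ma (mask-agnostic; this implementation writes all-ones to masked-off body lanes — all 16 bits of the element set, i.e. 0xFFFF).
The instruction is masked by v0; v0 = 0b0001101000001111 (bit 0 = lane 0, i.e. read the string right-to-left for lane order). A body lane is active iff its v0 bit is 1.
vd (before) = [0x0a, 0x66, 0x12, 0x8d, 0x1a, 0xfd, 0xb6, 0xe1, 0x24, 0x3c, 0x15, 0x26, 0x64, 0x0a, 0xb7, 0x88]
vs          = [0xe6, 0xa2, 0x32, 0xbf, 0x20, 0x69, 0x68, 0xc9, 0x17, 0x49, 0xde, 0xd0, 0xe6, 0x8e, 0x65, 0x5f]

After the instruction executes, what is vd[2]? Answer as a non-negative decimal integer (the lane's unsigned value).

vd[2] = 65504

lanes per group: 128·2/16 = 16
vl ← min(16, 16) = 16
  i=0: sub(0x0a,0xe6) → 65316
  i=1: sub(0x66,0xa2) → 65476
  i=2: sub(0x12,0x32) → 65504
  i=3: sub(0x8d,0xbf) → 65486
  i=4: mask-off/ones → 65535
  i=5: mask-off/ones → 65535
  i=6: mask-off/ones → 65535
  i=7: mask-off/ones → 65535
  i=8: mask-off/ones → 65535
  i=9: sub(0x3c,0x49) → 65523
  i=10: mask-off/ones → 65535
  i=11: sub(0x26,0xd0) → 65366
  i=12: sub(0x64,0xe6) → 65406
  i=13: mask-off/ones → 65535
  i=14: mask-off/ones → 65535
  i=15: mask-off/ones → 65535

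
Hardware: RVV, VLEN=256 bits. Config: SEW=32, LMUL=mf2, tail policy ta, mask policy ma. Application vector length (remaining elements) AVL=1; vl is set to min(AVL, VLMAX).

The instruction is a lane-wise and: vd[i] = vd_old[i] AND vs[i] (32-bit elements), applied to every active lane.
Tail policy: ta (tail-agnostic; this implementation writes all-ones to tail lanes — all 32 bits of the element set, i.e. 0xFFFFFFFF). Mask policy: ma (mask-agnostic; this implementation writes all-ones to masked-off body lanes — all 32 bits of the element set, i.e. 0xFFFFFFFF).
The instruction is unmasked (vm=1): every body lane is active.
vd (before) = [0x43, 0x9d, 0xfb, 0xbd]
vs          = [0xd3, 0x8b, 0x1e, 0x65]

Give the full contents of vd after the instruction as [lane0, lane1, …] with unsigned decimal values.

lanes per group: 256·1/2/32 = 4
vl = min(AVL, VLMAX) = min(1, 4) = 1
  i=0: and(0x43,0xd3) → 67
  i=1: tail/ones → 4294967295
  i=2: tail/ones → 4294967295
  i=3: tail/ones → 4294967295

vd = [67, 4294967295, 4294967295, 4294967295]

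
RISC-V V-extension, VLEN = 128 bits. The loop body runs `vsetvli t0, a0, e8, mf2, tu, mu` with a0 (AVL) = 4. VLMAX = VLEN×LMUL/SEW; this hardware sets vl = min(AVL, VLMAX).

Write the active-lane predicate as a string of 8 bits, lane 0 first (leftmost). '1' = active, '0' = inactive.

predicate = 11110000

lanes per group: 128·1/2/8 = 8
AVL=4 ≤ VLMAX=8, so vl = 4
bits (lane 0 leftmost): 11110000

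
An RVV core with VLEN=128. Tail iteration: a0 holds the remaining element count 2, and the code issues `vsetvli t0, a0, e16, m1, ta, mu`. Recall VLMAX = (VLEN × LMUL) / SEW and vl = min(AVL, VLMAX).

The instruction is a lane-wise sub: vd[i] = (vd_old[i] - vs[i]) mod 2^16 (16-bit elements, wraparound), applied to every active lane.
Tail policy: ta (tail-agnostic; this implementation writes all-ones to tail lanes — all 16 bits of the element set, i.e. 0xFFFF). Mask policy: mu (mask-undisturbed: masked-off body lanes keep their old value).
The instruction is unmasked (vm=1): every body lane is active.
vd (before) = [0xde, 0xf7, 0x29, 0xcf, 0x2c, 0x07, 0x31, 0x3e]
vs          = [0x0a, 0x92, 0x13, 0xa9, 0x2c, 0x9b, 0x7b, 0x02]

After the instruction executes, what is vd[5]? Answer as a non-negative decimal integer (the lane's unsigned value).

vd[5] = 65535

VLMAX = (128 × 1) / 16 = 8 lanes
vl = min(AVL, VLMAX) = min(2, 8) = 2
lane  0: sub(0xde,0x0a) ⇒ 0xd4
lane  1: sub(0xf7,0x92) ⇒ 0x65
lane  2: tail/ones ⇒ 0xffff
lane  3: tail/ones ⇒ 0xffff
lane  4: tail/ones ⇒ 0xffff
lane  5: tail/ones ⇒ 0xffff
lane  6: tail/ones ⇒ 0xffff
lane  7: tail/ones ⇒ 0xffff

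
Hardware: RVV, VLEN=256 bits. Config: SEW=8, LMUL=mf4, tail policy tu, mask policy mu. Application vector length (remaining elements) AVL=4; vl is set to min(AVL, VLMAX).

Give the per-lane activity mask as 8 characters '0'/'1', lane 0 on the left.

VLMAX = VLEN×LMUL/SEW = 256×1/4/8 = 8
vl ← min(4, 8) = 4
bits (lane 0 leftmost): 11110000

predicate = 11110000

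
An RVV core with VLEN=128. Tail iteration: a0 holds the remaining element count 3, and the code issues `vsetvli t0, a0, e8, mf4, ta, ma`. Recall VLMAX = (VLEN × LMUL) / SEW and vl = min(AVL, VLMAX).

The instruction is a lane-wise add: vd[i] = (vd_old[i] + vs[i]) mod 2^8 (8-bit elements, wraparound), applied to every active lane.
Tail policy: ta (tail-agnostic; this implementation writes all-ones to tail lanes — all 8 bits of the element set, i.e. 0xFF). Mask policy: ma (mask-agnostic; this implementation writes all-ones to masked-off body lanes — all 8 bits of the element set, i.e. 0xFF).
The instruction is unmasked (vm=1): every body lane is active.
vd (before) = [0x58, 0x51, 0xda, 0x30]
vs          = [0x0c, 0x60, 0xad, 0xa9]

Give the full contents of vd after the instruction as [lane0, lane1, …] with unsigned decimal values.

VLMAX = (128 × 1/4) / 8 = 4 lanes
vl ← min(3, 4) = 3
lane  0: add(0x58,0x0c) ⇒ 0x64
lane  1: add(0x51,0x60) ⇒ 0xb1
lane  2: add(0xda,0xad) ⇒ 0x87
lane  3: tail/ones ⇒ 0xff

vd = [100, 177, 135, 255]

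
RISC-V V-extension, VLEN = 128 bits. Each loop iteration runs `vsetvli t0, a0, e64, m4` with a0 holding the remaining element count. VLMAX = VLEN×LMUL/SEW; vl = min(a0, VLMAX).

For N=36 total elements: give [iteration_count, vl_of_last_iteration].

[iterations, last_vl] = [5, 4]

lanes per group: 128·4/64 = 8
iterations = ceil(36/8) = 5; final-pass vl = 4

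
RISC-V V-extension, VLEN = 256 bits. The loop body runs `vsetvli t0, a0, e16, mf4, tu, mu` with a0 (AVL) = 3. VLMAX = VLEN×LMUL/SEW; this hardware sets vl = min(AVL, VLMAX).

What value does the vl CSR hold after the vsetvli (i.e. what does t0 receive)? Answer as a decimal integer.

VLMAX = (256 × 1/4) / 16 = 4 lanes
AVL=3 ≤ VLMAX=4, so vl = 3

vl = 3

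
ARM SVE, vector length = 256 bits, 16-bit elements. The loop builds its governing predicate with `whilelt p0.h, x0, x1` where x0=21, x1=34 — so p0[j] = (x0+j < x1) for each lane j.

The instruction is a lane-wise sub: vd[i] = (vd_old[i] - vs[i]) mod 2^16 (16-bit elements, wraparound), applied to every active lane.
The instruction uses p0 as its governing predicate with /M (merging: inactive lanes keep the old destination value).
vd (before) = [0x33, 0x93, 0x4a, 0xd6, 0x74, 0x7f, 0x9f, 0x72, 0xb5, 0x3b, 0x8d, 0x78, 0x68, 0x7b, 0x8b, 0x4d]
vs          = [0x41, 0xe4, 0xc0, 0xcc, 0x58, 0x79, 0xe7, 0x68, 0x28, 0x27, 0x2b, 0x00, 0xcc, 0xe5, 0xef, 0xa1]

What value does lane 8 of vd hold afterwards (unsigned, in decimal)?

256-bit reg / 16-bit elem → 16 lanes
active while 21+j < 34, i.e. j ∈ [0,13) capped at 16 ⇒ 13
  i=0: sub(0x33,0x41) → 65522
  i=1: sub(0x93,0xe4) → 65455
  i=2: sub(0x4a,0xc0) → 65418
  i=3: sub(0xd6,0xcc) → 10
  i=4: sub(0x74,0x58) → 28
  i=5: sub(0x7f,0x79) → 6
  i=6: sub(0x9f,0xe7) → 65464
  i=7: sub(0x72,0x68) → 10
  i=8: sub(0xb5,0x28) → 141
  i=9: sub(0x3b,0x27) → 20
  i=10: sub(0x8d,0x2b) → 98
  i=11: sub(0x78,0x00) → 120
  i=12: sub(0x68,0xcc) → 65436
  i=13: tail/keep → 123
  i=14: tail/keep → 139
  i=15: tail/keep → 77

vd[8] = 141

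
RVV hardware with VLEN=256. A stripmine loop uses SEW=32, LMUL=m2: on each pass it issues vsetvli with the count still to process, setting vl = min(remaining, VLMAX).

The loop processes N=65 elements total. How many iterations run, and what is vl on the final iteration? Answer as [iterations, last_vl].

lanes per group: 256·2/32 = 16
N=65: ⌈65/16⌉ = 5 iters; last vl = 65 − 4×16 = 1

[iterations, last_vl] = [5, 1]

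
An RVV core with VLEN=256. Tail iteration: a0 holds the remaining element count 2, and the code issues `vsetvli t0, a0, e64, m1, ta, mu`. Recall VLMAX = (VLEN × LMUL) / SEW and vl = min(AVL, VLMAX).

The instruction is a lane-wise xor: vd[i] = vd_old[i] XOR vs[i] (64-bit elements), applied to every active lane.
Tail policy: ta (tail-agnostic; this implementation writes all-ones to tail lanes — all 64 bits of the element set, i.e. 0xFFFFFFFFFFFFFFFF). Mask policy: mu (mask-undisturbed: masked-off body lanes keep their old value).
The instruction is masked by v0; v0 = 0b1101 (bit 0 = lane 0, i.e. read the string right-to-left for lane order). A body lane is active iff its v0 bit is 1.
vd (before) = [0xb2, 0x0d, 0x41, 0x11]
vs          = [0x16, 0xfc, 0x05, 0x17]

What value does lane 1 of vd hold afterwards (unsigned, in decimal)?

vd[1] = 13

lanes per group: 256·1/64 = 4
vl ← min(2, 4) = 2
vd[0] xor(0xb2,0x16) -> 0xa4
vd[1] mask-off/keep -> 0x0d
vd[2] tail/ones -> 0xffffffffffffffff
vd[3] tail/ones -> 0xffffffffffffffff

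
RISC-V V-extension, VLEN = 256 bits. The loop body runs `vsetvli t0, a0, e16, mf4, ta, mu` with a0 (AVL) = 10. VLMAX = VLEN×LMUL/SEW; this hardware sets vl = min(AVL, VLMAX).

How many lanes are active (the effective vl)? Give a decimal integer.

vl = 4

VLMAX = (256 × 1/4) / 16 = 4 lanes
AVL=10 > VLMAX=4, so vl = 4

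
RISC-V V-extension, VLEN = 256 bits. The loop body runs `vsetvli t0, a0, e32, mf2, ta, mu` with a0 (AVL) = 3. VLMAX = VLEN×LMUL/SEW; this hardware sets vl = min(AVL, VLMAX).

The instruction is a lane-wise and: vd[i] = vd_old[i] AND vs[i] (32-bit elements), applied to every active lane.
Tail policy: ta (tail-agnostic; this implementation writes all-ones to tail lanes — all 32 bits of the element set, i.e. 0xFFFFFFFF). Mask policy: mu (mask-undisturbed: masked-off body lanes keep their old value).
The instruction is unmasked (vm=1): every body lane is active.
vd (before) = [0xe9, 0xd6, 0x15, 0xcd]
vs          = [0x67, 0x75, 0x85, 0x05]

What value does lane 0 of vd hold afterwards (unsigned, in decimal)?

vd[0] = 97

VLMAX = VLEN×LMUL/SEW = 256×1/2/32 = 4
vl ← min(3, 4) = 3
vd[0] and(0xe9,0x67) -> 0x61
vd[1] and(0xd6,0x75) -> 0x54
vd[2] and(0x15,0x85) -> 0x05
vd[3] tail/ones -> 0xffffffff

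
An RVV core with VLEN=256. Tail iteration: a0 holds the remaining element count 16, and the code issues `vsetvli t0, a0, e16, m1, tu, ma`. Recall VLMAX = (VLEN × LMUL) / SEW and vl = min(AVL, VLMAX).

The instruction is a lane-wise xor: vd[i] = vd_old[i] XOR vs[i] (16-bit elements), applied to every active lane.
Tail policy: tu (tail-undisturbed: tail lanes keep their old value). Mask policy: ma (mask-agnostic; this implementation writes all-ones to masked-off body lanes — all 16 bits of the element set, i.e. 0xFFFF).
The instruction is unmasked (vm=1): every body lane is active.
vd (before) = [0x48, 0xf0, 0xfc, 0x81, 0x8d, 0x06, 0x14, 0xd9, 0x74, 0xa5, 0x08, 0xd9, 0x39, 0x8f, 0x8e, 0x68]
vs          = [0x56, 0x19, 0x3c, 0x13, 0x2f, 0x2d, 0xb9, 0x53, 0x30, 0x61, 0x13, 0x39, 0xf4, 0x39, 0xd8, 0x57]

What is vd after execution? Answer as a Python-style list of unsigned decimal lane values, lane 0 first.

VLMAX = VLEN×LMUL/SEW = 256×1/16 = 16
vl = min(AVL, VLMAX) = min(16, 16) = 16
lane  0: xor(0x48,0x56) ⇒ 0x1e
lane  1: xor(0xf0,0x19) ⇒ 0xe9
lane  2: xor(0xfc,0x3c) ⇒ 0xc0
lane  3: xor(0x81,0x13) ⇒ 0x92
lane  4: xor(0x8d,0x2f) ⇒ 0xa2
lane  5: xor(0x06,0x2d) ⇒ 0x2b
lane  6: xor(0x14,0xb9) ⇒ 0xad
lane  7: xor(0xd9,0x53) ⇒ 0x8a
lane  8: xor(0x74,0x30) ⇒ 0x44
lane  9: xor(0xa5,0x61) ⇒ 0xc4
lane 10: xor(0x08,0x13) ⇒ 0x1b
lane 11: xor(0xd9,0x39) ⇒ 0xe0
lane 12: xor(0x39,0xf4) ⇒ 0xcd
lane 13: xor(0x8f,0x39) ⇒ 0xb6
lane 14: xor(0x8e,0xd8) ⇒ 0x56
lane 15: xor(0x68,0x57) ⇒ 0x3f

vd = [30, 233, 192, 146, 162, 43, 173, 138, 68, 196, 27, 224, 205, 182, 86, 63]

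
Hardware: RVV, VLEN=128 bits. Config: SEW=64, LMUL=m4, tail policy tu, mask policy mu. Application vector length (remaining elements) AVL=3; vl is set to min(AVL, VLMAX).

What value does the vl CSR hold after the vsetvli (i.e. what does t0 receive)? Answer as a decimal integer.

lanes per group: 128·4/64 = 8
vl = min(AVL, VLMAX) = min(3, 8) = 3

vl = 3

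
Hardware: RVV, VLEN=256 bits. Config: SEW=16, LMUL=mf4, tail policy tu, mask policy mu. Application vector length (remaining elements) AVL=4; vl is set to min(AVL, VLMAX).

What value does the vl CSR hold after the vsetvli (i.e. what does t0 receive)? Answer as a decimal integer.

VLMAX = VLEN×LMUL/SEW = 256×1/4/16 = 4
AVL=4 ≤ VLMAX=4, so vl = 4

vl = 4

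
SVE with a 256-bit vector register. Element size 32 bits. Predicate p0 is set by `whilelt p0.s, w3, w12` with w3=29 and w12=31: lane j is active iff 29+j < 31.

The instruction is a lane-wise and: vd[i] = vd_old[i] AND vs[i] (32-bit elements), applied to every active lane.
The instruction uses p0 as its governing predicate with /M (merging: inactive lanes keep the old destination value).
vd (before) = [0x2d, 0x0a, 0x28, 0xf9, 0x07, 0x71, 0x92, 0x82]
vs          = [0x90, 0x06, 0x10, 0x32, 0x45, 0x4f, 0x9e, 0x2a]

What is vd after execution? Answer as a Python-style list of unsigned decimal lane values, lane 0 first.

vd = [0, 2, 40, 249, 7, 113, 146, 130]

lane count: 256 div 32 = 8
active while 29+j < 31, i.e. j ∈ [0,2) capped at 8 ⇒ 2
  i=0: and(0x2d,0x90) → 0
  i=1: and(0x0a,0x06) → 2
  i=2: tail/keep → 40
  i=3: tail/keep → 249
  i=4: tail/keep → 7
  i=5: tail/keep → 113
  i=6: tail/keep → 146
  i=7: tail/keep → 130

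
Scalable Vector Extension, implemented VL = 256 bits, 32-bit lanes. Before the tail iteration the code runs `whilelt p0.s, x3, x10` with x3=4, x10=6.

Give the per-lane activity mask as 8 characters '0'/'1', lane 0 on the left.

predicate = 11000000

256-bit reg / 32-bit elem → 8 lanes
active while 4+j < 6, i.e. j ∈ [0,2) capped at 8 ⇒ 2
bits (lane 0 leftmost): 11000000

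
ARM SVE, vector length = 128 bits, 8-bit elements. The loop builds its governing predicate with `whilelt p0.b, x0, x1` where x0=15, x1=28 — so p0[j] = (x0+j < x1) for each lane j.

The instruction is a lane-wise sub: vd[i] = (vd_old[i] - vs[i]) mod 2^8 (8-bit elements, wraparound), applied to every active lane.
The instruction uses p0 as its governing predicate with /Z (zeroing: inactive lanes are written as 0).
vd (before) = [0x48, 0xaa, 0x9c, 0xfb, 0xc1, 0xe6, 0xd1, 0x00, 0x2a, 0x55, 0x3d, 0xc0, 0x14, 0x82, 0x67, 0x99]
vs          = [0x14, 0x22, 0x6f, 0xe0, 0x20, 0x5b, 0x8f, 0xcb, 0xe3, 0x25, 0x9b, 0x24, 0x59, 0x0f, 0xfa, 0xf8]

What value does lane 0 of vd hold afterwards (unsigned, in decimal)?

register lanes = 128/8 = 16
p0[j] = (15+j < 28); true for j=0..12 → 13 lanes set
[0] sub(0x48,0x14) = 0x34
[1] sub(0xaa,0x22) = 0x88
[2] sub(0x9c,0x6f) = 0x2d
[3] sub(0xfb,0xe0) = 0x1b
[4] sub(0xc1,0x20) = 0xa1
[5] sub(0xe6,0x5b) = 0x8b
[6] sub(0xd1,0x8f) = 0x42
[7] sub(0x00,0xcb) = 0x35
[8] sub(0x2a,0xe3) = 0x47
[9] sub(0x55,0x25) = 0x30
[10] sub(0x3d,0x9b) = 0xa2
[11] sub(0xc0,0x24) = 0x9c
[12] sub(0x14,0x59) = 0xbb
[13] tail/zero = 0x00
[14] tail/zero = 0x00
[15] tail/zero = 0x00

vd[0] = 52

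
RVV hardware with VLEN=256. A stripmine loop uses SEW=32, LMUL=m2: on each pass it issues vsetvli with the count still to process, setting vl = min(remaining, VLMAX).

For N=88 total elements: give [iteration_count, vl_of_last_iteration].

VLMAX = (256 × 2) / 32 = 16 lanes
N=88: ⌈88/16⌉ = 6 iters; last vl = 88 − 5×16 = 8

[iterations, last_vl] = [6, 8]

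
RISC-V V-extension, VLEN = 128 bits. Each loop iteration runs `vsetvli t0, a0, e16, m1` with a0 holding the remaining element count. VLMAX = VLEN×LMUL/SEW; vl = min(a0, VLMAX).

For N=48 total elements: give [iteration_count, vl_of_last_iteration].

VLMAX = (128 × 1) / 16 = 8 lanes
iterations = ceil(48/8) = 6; final-pass vl = 8

[iterations, last_vl] = [6, 8]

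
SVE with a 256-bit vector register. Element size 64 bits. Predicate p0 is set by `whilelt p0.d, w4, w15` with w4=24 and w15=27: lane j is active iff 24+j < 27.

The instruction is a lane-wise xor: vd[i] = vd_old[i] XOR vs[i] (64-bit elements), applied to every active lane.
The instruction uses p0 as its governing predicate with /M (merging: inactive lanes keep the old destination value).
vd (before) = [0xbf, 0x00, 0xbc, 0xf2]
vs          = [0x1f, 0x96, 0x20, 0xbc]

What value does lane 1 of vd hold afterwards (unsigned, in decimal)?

vd[1] = 150

lane count: 256 div 64 = 4
p0[j] = (24+j < 27); true for j=0..2 → 3 lanes set
  i=0: xor(0xbf,0x1f) → 160
  i=1: xor(0x00,0x96) → 150
  i=2: xor(0xbc,0x20) → 156
  i=3: tail/keep → 242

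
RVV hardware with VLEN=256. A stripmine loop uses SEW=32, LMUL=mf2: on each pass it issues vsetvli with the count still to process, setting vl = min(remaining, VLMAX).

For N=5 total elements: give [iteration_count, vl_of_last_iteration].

[iterations, last_vl] = [2, 1]

VLMAX = VLEN×LMUL/SEW = 256×1/2/32 = 4
N=5: ⌈5/4⌉ = 2 iters; last vl = 5 − 1×4 = 1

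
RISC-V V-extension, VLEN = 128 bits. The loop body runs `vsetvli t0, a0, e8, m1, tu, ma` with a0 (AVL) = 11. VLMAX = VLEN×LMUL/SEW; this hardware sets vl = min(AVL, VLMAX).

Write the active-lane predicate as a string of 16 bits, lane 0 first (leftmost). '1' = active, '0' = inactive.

VLMAX = VLEN×LMUL/SEW = 128×1/8 = 16
AVL=11 ≤ VLMAX=16, so vl = 11
bits (lane 0 leftmost): 1111111111100000

predicate = 1111111111100000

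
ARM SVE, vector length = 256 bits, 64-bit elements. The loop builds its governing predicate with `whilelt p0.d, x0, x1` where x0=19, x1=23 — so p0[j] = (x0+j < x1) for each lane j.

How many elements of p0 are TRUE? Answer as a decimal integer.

register lanes = 256/64 = 4
active while 19+j < 23, i.e. j ∈ [0,4) capped at 4 ⇒ 4

vl = 4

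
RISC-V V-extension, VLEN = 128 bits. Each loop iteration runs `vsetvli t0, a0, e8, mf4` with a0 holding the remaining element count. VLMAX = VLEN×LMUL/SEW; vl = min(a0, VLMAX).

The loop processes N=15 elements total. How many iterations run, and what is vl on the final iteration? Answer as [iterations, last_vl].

[iterations, last_vl] = [4, 3]

VLMAX = (128 × 1/4) / 8 = 4 lanes
iterations = ceil(15/4) = 4; final-pass vl = 3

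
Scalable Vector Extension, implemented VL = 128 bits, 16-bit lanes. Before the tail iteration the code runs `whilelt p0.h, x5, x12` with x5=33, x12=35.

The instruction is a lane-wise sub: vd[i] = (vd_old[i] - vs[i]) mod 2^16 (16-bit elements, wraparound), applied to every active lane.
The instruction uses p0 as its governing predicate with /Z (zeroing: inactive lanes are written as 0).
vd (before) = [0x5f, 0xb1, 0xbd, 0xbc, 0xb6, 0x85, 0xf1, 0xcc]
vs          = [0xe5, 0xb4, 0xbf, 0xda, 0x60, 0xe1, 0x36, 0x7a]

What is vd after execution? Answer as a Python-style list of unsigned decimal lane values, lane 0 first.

vd = [65402, 65533, 0, 0, 0, 0, 0, 0]

128-bit reg / 16-bit elem → 8 lanes
active while 33+j < 35, i.e. j ∈ [0,2) capped at 8 ⇒ 2
[0] sub(0x5f,0xe5) = 0xff7a
[1] sub(0xb1,0xb4) = 0xfffd
[2] tail/zero = 0x00
[3] tail/zero = 0x00
[4] tail/zero = 0x00
[5] tail/zero = 0x00
[6] tail/zero = 0x00
[7] tail/zero = 0x00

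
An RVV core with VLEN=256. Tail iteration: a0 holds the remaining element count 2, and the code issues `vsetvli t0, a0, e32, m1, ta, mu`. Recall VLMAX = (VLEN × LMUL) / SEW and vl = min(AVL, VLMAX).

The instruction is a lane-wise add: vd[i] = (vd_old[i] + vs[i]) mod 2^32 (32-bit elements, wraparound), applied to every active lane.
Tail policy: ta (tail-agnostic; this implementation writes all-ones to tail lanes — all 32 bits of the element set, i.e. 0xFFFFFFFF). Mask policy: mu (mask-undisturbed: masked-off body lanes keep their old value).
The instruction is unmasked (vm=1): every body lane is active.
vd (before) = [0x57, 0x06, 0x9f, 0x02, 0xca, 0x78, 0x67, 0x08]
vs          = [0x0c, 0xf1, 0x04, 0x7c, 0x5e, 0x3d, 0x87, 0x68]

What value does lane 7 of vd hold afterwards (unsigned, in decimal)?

lanes per group: 256·1/32 = 8
vl = min(AVL, VLMAX) = min(2, 8) = 2
lane  0: add(0x57,0x0c) ⇒ 0x63
lane  1: add(0x06,0xf1) ⇒ 0xf7
lane  2: tail/ones ⇒ 0xffffffff
lane  3: tail/ones ⇒ 0xffffffff
lane  4: tail/ones ⇒ 0xffffffff
lane  5: tail/ones ⇒ 0xffffffff
lane  6: tail/ones ⇒ 0xffffffff
lane  7: tail/ones ⇒ 0xffffffff

vd[7] = 4294967295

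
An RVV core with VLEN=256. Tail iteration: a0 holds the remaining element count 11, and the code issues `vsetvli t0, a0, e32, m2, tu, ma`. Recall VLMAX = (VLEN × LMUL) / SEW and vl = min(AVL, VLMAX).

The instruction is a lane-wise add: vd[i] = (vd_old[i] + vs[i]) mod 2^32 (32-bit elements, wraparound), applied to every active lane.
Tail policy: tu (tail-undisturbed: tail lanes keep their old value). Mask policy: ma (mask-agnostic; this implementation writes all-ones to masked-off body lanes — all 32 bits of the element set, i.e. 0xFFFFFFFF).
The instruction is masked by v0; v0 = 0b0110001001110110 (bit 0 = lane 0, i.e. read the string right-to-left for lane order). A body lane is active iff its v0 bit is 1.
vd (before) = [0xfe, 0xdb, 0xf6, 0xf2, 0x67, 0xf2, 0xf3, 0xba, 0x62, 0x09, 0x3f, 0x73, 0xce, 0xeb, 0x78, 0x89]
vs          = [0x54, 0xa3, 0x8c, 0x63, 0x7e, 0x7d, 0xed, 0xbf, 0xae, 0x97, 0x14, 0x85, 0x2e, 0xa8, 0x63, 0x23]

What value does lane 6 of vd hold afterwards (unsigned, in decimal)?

VLMAX = VLEN×LMUL/SEW = 256×2/32 = 16
vl ← min(11, 16) = 11
[0] mask-off/ones = 0xffffffff
[1] add(0xdb,0xa3) = 0x17e
[2] add(0xf6,0x8c) = 0x182
[3] mask-off/ones = 0xffffffff
[4] add(0x67,0x7e) = 0xe5
[5] add(0xf2,0x7d) = 0x16f
[6] add(0xf3,0xed) = 0x1e0
[7] mask-off/ones = 0xffffffff
[8] mask-off/ones = 0xffffffff
[9] add(0x09,0x97) = 0xa0
[10] mask-off/ones = 0xffffffff
[11] tail/keep = 0x73
[12] tail/keep = 0xce
[13] tail/keep = 0xeb
[14] tail/keep = 0x78
[15] tail/keep = 0x89

vd[6] = 480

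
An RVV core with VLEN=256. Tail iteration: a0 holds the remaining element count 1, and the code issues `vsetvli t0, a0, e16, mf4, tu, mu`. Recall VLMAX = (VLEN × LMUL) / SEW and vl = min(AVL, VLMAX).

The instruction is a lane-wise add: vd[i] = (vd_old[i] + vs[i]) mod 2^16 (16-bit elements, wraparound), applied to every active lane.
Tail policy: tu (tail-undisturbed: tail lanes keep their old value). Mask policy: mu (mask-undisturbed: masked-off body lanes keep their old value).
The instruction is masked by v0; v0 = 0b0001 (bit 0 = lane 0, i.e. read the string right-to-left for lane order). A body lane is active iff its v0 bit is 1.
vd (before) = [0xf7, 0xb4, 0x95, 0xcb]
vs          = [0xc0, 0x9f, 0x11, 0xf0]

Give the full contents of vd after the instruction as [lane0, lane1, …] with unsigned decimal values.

vd = [439, 180, 149, 203]

VLMAX = VLEN×LMUL/SEW = 256×1/4/16 = 4
vl = min(AVL, VLMAX) = min(1, 4) = 1
vd[0] add(0xf7,0xc0) -> 0x1b7
vd[1] tail/keep -> 0xb4
vd[2] tail/keep -> 0x95
vd[3] tail/keep -> 0xcb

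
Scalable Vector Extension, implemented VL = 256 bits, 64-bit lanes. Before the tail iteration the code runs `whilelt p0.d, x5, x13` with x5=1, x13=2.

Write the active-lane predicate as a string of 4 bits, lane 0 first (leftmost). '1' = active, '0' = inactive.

register lanes = 256/64 = 4
whilelt: lane j active iff 1+j < 2 → j < 1 → 1 active
bits (lane 0 leftmost): 1000

predicate = 1000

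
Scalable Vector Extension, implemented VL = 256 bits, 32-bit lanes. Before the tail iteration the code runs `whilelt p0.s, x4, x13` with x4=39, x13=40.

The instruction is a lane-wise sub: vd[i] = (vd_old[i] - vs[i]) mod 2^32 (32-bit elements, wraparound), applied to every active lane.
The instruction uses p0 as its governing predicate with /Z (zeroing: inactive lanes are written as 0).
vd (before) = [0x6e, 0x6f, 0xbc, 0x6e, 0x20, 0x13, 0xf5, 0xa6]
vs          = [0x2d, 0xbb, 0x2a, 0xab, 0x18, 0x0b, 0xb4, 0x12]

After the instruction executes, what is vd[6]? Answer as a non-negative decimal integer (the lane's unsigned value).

vd[6] = 0

lane count: 256 div 32 = 8
p0[j] = (39+j < 40); true for j=0..0 → 1 lanes set
[0] sub(0x6e,0x2d) = 0x41
[1] tail/zero = 0x00
[2] tail/zero = 0x00
[3] tail/zero = 0x00
[4] tail/zero = 0x00
[5] tail/zero = 0x00
[6] tail/zero = 0x00
[7] tail/zero = 0x00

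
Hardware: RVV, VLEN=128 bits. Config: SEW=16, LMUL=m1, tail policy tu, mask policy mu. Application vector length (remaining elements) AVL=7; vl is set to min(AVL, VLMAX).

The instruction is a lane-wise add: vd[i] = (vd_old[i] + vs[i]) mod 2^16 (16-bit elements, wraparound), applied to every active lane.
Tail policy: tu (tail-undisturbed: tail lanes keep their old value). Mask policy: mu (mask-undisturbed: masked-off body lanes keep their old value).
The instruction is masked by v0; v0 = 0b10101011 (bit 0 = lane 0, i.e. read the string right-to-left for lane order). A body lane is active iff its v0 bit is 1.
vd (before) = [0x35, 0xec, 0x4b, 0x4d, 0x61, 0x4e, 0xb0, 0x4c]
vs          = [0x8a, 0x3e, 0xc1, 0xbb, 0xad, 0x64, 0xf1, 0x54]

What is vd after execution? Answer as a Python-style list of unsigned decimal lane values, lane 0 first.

lanes per group: 128·1/16 = 8
vl ← min(7, 8) = 7
  i=0: add(0x35,0x8a) → 191
  i=1: add(0xec,0x3e) → 298
  i=2: mask-off/keep → 75
  i=3: add(0x4d,0xbb) → 264
  i=4: mask-off/keep → 97
  i=5: add(0x4e,0x64) → 178
  i=6: mask-off/keep → 176
  i=7: tail/keep → 76

vd = [191, 298, 75, 264, 97, 178, 176, 76]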